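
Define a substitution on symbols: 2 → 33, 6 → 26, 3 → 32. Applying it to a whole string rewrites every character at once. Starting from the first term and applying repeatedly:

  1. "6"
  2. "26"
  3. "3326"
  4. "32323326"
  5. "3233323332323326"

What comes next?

Applying the rule to each of the 16 symbols of 3233323332323326 gives the pieces 32 33 32 32 32 33 32 32 32 33 32 33 32 32 33 26, which concatenate to the answer.

32333232323332323233323332323326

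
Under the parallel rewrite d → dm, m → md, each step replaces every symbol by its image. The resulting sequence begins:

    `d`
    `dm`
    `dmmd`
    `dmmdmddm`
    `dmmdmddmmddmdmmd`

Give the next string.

φ(dmmdmddmmddmdmmd) expands symbol-by-symbol to dm md md dm md dm dm md md dm dm md dm md md dm; joining the 16 pieces gives the next term.

dmmdmddmmddmdmmdmddmdmmddmmdmddm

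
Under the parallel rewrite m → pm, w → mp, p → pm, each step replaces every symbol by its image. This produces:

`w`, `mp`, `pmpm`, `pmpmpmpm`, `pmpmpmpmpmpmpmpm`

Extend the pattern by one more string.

pmpmpmpmpmpmpmpmpmpmpmpmpmpmpmpm

Applying the rule to each of the 16 symbols of pmpmpmpmpmpmpmpm gives the pieces pm pm pm pm pm pm pm pm pm pm pm pm pm pm pm pm, which concatenate to the answer.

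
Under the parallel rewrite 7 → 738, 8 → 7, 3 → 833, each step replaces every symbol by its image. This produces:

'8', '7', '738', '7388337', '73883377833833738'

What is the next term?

73883377833833738738783383378338337388337

φ(73883377833833738) expands symbol-by-symbol to 738 833 7 7 833 833 738 738 7 833 833 7 833 833 738 833 7; joining the 17 pieces gives the next term.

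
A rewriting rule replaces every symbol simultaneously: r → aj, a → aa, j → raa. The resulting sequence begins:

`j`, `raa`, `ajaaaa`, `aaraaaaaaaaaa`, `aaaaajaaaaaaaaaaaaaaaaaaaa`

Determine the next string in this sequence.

Rewriting the 26 symbols of aaaaajaaaaaaaaaaaaaaaaaaaa one by one yields aa aa aa aa aa raa aa aa aa aa aa aa aa aa aa aa aa aa aa aa aa aa aa aa aa aa; concatenated:

aaaaaaaaaaraaaaaaaaaaaaaaaaaaaaaaaaaaaaaaaaaaaaaaaaaa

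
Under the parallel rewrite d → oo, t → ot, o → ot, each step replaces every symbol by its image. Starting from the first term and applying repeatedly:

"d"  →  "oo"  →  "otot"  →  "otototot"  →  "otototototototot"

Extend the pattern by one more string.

φ(otototototototot) expands symbol-by-symbol to ot ot ot ot ot ot ot ot ot ot ot ot ot ot ot ot; joining the 16 pieces gives the next term.

otototototototototototototototot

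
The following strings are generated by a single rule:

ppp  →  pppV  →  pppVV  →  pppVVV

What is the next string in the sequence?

Every step adds V to the end: s(k+1) = s(k)·V.
So the next term is pppVVV·V.

pppVVVV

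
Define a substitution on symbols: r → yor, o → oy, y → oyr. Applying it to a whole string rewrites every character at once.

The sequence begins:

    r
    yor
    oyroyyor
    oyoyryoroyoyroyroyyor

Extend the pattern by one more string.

oyoyroyoyryoroyroyyoroyoyroyoyryoroyoyryoroyoyroyroyyor

φ(oyoyryoroyoyroyroyyor) expands symbol-by-symbol to oy oyr oy oyr yor oyr oy yor oy oyr oy oyr yor oy oyr yor oy oyr oyr oy yor; joining the 21 pieces gives the next term.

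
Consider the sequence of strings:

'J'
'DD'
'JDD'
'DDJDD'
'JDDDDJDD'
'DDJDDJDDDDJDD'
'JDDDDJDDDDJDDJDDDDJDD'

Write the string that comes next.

Each term (from the third on) is the two preceding terms concatenated in order: term 3 = J·DD = JDD.
The next term joins DDJDDJDDDDJDD and JDDDDJDDDDJDDJDDDDJDD.

DDJDDJDDDDJDDJDDDDJDDDDJDDJDDDDJDD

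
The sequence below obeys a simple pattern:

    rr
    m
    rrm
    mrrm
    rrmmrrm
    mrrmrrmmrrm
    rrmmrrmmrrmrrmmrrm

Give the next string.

From term 3 onward, concatenate the second-to-last term with the last: rr·m = rrm, m·rrm = mrrm, …
So term 8 is mrrmrrmmrrm·rrmmrrmmrrmrrmmrrm.

mrrmrrmmrrmrrmmrrmmrrmrrmmrrm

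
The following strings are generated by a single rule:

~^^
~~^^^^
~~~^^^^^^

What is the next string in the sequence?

~~~~^^^^^^^^

Reading off run lengths: ~ runs 1, 2, 3; ^ runs 2, 4, 6 — each is linear in n (n = 1, 2, …).
At n = 4 the blocks have lengths 4, 8.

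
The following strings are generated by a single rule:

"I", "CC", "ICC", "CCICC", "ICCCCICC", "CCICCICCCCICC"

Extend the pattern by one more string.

This is a Fibonacci-style word recurrence s(k) = s(k−2)·s(k−1): e.g. I·CC = ICC.
The next term joins ICCCCICC and CCICCICCCCICC.

ICCCCICCCCICCICCCCICC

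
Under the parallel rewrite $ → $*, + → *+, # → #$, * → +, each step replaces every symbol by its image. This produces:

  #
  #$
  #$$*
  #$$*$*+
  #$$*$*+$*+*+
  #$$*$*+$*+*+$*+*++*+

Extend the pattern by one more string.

#$$*$*+$*+*+$*+*++*+$*+*++*+*++*+

Applying the rule to each of the 20 symbols of #$$*$*+$*+*+$*+*++*+ gives the pieces #$ $* $* + $* + *+ $* + *+ + *+ $* + *+ + *+ *+ + *+, which concatenate to the answer.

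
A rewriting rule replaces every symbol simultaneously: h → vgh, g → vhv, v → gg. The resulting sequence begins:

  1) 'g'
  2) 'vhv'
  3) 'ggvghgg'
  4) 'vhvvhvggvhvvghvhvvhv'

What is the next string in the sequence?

ggvghggggvghggvhvvhvggvghggggvhvvghggvghggggvghgg

Applying the rule to each of the 20 symbols of vhvvhvggvhvvghvhvvhv gives the pieces gg vgh gg gg vgh gg vhv vhv gg vgh gg gg vhv vgh gg vgh gg gg vgh gg, which concatenate to the answer.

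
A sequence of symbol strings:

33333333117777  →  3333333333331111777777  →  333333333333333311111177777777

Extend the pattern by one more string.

The n-th term is 4n 3's then 2n-2 1's then 2n 7's, where the shown terms are n = 2, 3, 4.
Setting n = 5 gives 20, 8, 10 characters in each block.

33333333333333333333111111117777777777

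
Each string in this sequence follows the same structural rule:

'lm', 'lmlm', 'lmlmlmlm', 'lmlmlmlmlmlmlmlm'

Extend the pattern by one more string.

lmlmlmlmlmlmlmlmlmlmlmlmlmlmlmlm

Each string is two copies of the previous one concatenated.
So the next term is two copies of lmlmlmlmlmlmlmlm.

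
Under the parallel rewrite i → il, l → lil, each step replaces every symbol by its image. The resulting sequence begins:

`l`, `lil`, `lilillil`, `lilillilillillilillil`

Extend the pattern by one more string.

φ(lilillilillillilillil) expands symbol-by-symbol to lil il lil il lil lil il lil il lil lil il lil lil il lil il lil lil il lil; joining the 21 pieces gives the next term.

lilillilillillilillilillillilillillilillilillillilillil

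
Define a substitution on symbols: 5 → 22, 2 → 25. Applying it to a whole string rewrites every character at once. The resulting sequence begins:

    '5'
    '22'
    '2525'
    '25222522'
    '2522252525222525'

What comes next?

25222525252225222522252525222522

Applying the rule to each of the 16 symbols of 2522252525222525 gives the pieces 25 22 25 25 25 22 25 22 25 22 25 25 25 22 25 22, which concatenate to the answer.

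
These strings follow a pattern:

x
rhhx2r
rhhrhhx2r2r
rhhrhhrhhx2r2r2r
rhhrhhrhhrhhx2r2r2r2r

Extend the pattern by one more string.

rhhrhhrhhrhhrhhx2r2r2r2r2r

Every step adds rhh to the front and 2r to the end of the previous string.
So the next term is rhh·rhhrhhrhhrhhx2r2r2r2r·2r.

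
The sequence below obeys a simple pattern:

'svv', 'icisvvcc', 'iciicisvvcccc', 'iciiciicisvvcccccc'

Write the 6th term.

s(k+1) = ici·s(k)·cc, so each term gains ici as a prefix and cc as a suffix.
From iciiciicisvvcccccc, 2 further steps: iciiciicisvvcccccc → iciiciiciicisvvcccccccc → (answer).

iciiciiciiciicisvvcccccccccc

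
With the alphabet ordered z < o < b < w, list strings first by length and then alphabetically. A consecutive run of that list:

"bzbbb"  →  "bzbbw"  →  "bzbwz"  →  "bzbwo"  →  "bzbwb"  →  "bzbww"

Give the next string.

bzwzz

The successor of bzbww increments the rightmost position that isn't already w and resets every position after it to z.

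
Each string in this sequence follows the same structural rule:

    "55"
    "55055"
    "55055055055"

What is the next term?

Each string is two copies of the previous one joined by '0'.
One more doubling of 55055055055 gives the answer.

55055055055055055055055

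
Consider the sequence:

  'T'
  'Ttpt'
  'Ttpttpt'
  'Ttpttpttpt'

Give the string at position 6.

Ttpttpttpttpttpt

Every step adds tpt to the end: s(k+1) = s(k)·tpt.
From Ttpttpttpt, 2 further steps: Ttpttpttpt → Ttpttpttpttpt → (answer).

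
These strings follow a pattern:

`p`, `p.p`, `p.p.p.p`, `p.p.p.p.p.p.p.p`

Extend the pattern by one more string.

Every step duplicates the string with '.' between the halves.
One more doubling of p.p.p.p.p.p.p.p gives the answer.

p.p.p.p.p.p.p.p.p.p.p.p.p.p.p.p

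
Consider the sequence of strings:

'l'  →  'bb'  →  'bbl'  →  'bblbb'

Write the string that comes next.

Each term (from the third on) is the previous term followed by the one before it: term 3 = bb·l = bbl.
The next term joins bblbb and bbl.

bblbbbbl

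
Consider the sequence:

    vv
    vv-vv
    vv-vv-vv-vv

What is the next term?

Each string is two copies of the previous one joined by '-'.
Doubling vv-vv-vv-vv with '-' between the halves:

vv-vv-vv-vv-vv-vv-vv-vv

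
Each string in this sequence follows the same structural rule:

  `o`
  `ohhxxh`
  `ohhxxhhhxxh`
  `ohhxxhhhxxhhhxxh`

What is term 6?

ohhxxhhhxxhhhxxhhhxxhhhxxh

Every step adds hhxxh to the end: s(k+1) = s(k)·hhxxh.
From ohhxxhhhxxhhhxxh, 2 further steps: ohhxxhhhxxhhhxxh → ohhxxhhhxxhhhxxhhhxxh → (answer).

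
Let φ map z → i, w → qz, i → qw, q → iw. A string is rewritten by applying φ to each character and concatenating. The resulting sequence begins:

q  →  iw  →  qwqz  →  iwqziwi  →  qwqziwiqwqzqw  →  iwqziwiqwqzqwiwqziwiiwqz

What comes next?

qwqziwiqwqzqwiwqziwiiwqzqwqziwiqwqzqwqwqziwi

Applying the rule to each of the 24 symbols of iwqziwiqwqzqwiwqziwiiwqz gives the pieces qw qz iw i qw qz qw iw qz iw i iw qz qw qz iw i qw qz qw qw qz iw i, which concatenate to the answer.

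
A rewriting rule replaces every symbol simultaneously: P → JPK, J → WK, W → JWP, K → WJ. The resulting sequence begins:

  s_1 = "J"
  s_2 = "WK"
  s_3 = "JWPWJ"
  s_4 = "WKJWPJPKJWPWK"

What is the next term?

Replace each of the 13 characters of WKJWPJPKJWPWK in place — JWP WJ WK JWP JPK WK JPK WJ WK JWP JPK JWP WJ — and concatenate.

JWPWJWKJWPJPKWKJPKWJWKJWPJPKJWPWJ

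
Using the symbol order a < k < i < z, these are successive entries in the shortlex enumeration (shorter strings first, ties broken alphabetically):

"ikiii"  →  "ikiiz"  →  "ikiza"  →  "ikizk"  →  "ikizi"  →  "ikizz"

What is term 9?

ikzai

Continuing the enumeration 3 steps past ikizz: ikizz → ikzaa → ikzak → (answer).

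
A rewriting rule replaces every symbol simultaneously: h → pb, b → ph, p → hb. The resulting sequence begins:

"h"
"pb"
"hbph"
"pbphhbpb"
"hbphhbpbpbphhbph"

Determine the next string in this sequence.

pbphhbpbpbphhbphhbphhbpbpbphhbpb

Replace each of the 16 characters of hbphhbpbpbphhbph in place — pb ph hb pb pb ph hb ph hb ph hb pb pb ph hb pb — and concatenate.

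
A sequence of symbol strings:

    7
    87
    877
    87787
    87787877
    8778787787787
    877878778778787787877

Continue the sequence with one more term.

From term 3 onward, concatenate the last term with the second-to-last: 87·7 = 877, 877·87 = 87787, …
So term 8 is 877878778778787787877·8778787787787.

8778787787787877878778778787787787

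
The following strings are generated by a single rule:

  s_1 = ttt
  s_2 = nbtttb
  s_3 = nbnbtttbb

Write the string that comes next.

s(k+1) = nb·s(k)·b, so each term gains nb as a prefix and b as a suffix.
Applying this once more to nbnbtttbb:

nbnbnbtttbbb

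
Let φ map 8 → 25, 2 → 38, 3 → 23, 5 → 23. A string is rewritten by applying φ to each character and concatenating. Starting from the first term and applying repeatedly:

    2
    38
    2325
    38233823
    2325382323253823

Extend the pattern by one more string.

38233823232538233823382323253823

Replace each of the 16 characters of 2325382323253823 in place — 38 23 38 23 23 25 38 23 38 23 38 23 23 25 38 23 — and concatenate.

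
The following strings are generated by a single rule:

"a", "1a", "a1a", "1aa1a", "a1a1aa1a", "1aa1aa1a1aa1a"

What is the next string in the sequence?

a1a1aa1a1aa1aa1a1aa1a

From term 3 onward, concatenate the second-to-last term with the last: a·1a = a1a, 1a·a1a = 1aa1a, …
So term 7 is a1a1aa1a·1aa1aa1a1aa1a.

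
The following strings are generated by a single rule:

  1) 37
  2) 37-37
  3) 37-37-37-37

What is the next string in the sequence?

s(k+1) = s(k)·-·s(k) — each term doubles the last with '-' between the halves.
Doubling 37-37-37-37 with '-' between the halves:

37-37-37-37-37-37-37-37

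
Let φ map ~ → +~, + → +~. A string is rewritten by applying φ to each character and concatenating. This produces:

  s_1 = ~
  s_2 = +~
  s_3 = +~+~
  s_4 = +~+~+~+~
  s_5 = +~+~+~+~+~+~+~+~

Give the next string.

+~+~+~+~+~+~+~+~+~+~+~+~+~+~+~+~

Applying the rule to each of the 16 symbols of +~+~+~+~+~+~+~+~ gives the pieces +~ +~ +~ +~ +~ +~ +~ +~ +~ +~ +~ +~ +~ +~ +~ +~, which concatenate to the answer.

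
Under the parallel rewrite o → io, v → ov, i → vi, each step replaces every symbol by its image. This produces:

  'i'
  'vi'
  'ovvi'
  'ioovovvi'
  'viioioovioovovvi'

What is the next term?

Replace each of the 16 characters of viioioovioovovvi in place — ov vi vi io vi io io ov vi io io ov io ov ov vi — and concatenate.

ovviviioviioioovviioioovioovovvi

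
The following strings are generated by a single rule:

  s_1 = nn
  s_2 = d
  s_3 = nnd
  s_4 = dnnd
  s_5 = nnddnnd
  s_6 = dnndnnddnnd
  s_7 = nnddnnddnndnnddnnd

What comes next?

dnndnnddnndnnddnnddnndnnddnnd

From term 3 onward, concatenate the second-to-last term with the last: nn·d = nnd, d·nnd = dnnd, …
The next term joins dnndnnddnnd and nnddnnddnndnnddnnd.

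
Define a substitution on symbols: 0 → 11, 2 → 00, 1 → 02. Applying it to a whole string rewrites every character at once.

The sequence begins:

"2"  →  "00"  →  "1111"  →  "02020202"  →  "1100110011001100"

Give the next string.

02021111020211110202111102021111

Applying the rule to each of the 16 symbols of 1100110011001100 gives the pieces 02 02 11 11 02 02 11 11 02 02 11 11 02 02 11 11, which concatenate to the answer.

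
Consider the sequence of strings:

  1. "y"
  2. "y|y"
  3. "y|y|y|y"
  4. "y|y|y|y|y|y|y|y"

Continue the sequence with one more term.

s(k+1) = s(k)·|·s(k) — each term doubles the last with '|' between the halves.
Doubling y|y|y|y|y|y|y|y with '|' between the halves:

y|y|y|y|y|y|y|y|y|y|y|y|y|y|y|y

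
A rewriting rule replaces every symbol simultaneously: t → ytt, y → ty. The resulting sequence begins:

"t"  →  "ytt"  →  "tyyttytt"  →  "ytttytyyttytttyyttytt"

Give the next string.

Rewriting the 21 symbols of ytttytyyttytttyyttytt one by one yields ty ytt ytt ytt ty ytt ty ty ytt ytt ty ytt ytt ytt ty ty ytt ytt ty ytt ytt; concatenated:

tyyttyttytttyytttytyyttytttyyttyttytttytyyttytttyyttytt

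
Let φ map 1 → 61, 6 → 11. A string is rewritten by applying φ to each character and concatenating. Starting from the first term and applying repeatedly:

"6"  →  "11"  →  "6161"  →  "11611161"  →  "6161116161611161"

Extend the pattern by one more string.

Rewriting the 16 symbols of 6161116161611161 one by one yields 11 61 11 61 61 61 11 61 11 61 11 61 61 61 11 61; concatenated:

11611161616111611161116161611161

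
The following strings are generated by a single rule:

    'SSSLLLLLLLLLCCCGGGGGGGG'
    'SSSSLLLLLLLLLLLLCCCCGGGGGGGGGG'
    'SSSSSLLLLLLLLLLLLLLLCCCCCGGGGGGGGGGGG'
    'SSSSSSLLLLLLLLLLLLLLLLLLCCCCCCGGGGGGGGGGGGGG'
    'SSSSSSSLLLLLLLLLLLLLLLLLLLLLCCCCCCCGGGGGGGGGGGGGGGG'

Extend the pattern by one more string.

Term n consists of n S's, followed by 3n L's, followed by n C's, followed by 2n+2 G's, where the shown terms are n = 3, 4, 5, 6, 7.
For the next term, n = 8, so the run lengths are 8, 24, 8, 18.

SSSSSSSSLLLLLLLLLLLLLLLLLLLLLLLLCCCCCCCCGGGGGGGGGGGGGGGGGG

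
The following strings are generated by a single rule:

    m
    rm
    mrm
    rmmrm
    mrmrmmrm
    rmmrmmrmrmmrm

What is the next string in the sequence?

From term 3 onward, concatenate the second-to-last term with the last: m·rm = mrm, rm·mrm = rmmrm, …
The next term joins mrmrmmrm and rmmrmmrmrmmrm.

mrmrmmrmrmmrmmrmrmmrm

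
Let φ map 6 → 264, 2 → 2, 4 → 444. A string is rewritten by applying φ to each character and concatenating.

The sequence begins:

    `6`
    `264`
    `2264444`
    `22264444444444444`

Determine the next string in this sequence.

Rewriting the 17 symbols of 22264444444444444 one by one yields 2 2 2 264 444 444 444 444 444 444 444 444 444 444 444 444 444; concatenated:

222264444444444444444444444444444444444444444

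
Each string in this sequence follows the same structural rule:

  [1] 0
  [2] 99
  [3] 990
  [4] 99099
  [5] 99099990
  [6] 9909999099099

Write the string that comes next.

From term 3 onward, concatenate the last term with the second-to-last: 99·0 = 990, 990·99 = 99099, …
So term 7 is 9909999099099·99099990.

990999909909999099990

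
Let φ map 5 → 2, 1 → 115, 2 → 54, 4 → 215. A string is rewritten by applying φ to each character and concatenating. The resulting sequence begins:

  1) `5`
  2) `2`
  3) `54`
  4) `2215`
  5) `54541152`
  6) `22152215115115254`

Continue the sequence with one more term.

Applying the rule to each of the 17 symbols of 22152215115115254 gives the pieces 54 54 115 2 54 54 115 2 115 115 2 115 115 2 54 2 215, which concatenate to the answer.

545411525454115211511521151152542215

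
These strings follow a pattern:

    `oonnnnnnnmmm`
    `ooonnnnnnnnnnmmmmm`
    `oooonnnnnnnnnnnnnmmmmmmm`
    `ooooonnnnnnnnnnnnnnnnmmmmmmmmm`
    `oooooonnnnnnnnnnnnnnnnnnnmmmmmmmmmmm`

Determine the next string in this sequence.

ooooooonnnnnnnnnnnnnnnnnnnnnnmmmmmmmmmmmmm

Reading off run lengths: o runs 2, 3, 4, 5, 6; n runs 7, 10, 13, 16, 19; m runs 3, 5, 7, 9, 11 — each is linear in n, where the shown terms are n = 2, 3, 4, 5, 6.
For the next term, n = 7, so the run lengths are 7, 22, 13.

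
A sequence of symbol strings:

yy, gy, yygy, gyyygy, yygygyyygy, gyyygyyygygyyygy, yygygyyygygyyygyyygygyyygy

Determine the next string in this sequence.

gyyygyyygygyyygyyygygyyygygyyygyyygygyyygy

This is a Fibonacci-style word recurrence s(k) = s(k−2)·s(k−1): e.g. yy·gy = yygy.
So term 8 is gyyygyyygygyyygy·yygygyyygygyyygyyygygyyygy.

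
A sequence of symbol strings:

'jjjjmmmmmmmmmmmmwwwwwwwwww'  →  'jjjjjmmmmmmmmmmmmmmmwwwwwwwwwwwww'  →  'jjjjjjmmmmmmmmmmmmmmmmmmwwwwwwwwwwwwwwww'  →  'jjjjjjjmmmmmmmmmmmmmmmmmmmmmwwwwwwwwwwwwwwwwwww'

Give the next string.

jjjjjjjjmmmmmmmmmmmmmmmmmmmmmmmmwwwwwwwwwwwwwwwwwwwwww

Term n consists of n+1 j's, followed by 3n+3 m's, followed by 3n+1 w's, where the shown terms are n = 3, 4, 5, 6.
Setting n = 7 gives 8, 24, 22 characters in each block.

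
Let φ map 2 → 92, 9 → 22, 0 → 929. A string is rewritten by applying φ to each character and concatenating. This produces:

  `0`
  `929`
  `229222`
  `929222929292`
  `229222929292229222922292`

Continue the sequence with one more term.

Replace each of the 24 characters of 229222929292229222922292 in place — 92 92 22 92 92 92 22 92 22 92 22 92 92 92 22 92 92 92 22 92 92 92 22 92 — and concatenate.

929222929292229222922292929222929292229292922292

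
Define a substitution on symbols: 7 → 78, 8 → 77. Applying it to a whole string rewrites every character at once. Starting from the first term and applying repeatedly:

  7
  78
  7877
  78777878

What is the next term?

Rewriting each symbol of 78777878: 7→78, 8→77, 7→78, 7→78, 7→78, 8→77, 7→78, 8→77, which concatenates to 78 77 78 78 78 77 78 77.

7877787878777877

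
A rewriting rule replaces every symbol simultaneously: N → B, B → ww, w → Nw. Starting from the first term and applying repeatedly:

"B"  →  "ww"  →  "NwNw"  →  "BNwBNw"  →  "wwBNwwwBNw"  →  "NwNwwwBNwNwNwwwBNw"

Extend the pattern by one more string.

Rewriting the 18 symbols of NwNwwwBNwNwNwwwBNw one by one yields B Nw B Nw Nw Nw ww B Nw B Nw B Nw Nw Nw ww B Nw; concatenated:

BNwBNwNwNwwwBNwBNwBNwNwNwwwBNw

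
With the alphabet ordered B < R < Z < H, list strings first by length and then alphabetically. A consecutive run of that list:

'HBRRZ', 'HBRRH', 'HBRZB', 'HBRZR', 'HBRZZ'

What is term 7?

HBRHB

Stepping forward 2 times from HBRZZ: HBRZZ → HBRZH, then the target.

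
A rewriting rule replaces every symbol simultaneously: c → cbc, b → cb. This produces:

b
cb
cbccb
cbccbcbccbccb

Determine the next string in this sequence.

Applying the rule to each of the 13 symbols of cbccbcbccbccb gives the pieces cbc cb cbc cbc cb cbc cb cbc cbc cb cbc cbc cb, which concatenate to the answer.

cbccbcbccbccbcbccbcbccbccbcbccbccb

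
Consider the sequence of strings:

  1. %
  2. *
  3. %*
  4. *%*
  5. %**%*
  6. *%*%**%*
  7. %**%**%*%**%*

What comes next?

Each term (from the third on) is the two preceding terms concatenated in order: term 3 = %·* = %*.
The next term joins *%*%**%* and %**%**%*%**%*.

*%*%**%*%**%**%*%**%*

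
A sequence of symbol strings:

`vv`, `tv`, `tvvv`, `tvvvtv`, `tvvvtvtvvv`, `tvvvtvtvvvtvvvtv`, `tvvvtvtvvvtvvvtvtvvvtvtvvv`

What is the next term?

This is a Fibonacci-style word recurrence s(k) = s(k−1)·s(k−2): e.g. tv·vv = tvvv.
Continuing: tvvvtvtvvvtvvvtvtvvvtvtvvv · tvvvtvtvvvtvvvtv gives term 8.

tvvvtvtvvvtvvvtvtvvvtvtvvvtvvvtvtvvvtvvvtv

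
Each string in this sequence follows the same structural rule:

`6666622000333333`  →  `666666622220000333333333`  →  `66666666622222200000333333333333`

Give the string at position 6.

66666666666666622222222222200000000333333333333333333333

Reading off run lengths: 6 runs 5, 7, 9; 2 runs 2, 4, 6; 0 runs 3, 4, 5; 3 runs 6, 9, 12 — each is linear in n (n = 1, 2, …).
For term 6, n = 6, so the run lengths are 15, 12, 8, 21.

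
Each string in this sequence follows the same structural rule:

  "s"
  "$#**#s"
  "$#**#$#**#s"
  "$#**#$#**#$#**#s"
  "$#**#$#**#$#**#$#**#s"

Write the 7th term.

$#**#$#**#$#**#$#**#$#**#$#**#s

Each term is the previous one with $#**# prepended.
From $#**#$#**#$#**#$#**#s, 2 further steps: $#**#$#**#$#**#$#**#s → $#**#$#**#$#**#$#**#$#**#s → (answer).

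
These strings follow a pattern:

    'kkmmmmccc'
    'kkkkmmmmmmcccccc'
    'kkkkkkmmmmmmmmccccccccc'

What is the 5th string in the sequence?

The n-th term is 2n k's then 2n+2 m's then 3n c's (n = 1, 2, …).
Setting n = 5 gives 10, 12, 15 characters in each block.

kkkkkkkkkkmmmmmmmmmmmmccccccccccccccc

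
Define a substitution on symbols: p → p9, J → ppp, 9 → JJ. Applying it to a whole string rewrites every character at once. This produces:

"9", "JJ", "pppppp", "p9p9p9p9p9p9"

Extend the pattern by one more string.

Rewriting each symbol of p9p9p9p9p9p9: p→p9, 9→JJ, p→p9, 9→JJ, p→p9, 9→JJ, p→p9, 9→JJ, p→p9, 9→JJ, p→p9, 9→JJ, which concatenates to p9 JJ p9 JJ p9 JJ p9 JJ p9 JJ p9 JJ.

p9JJp9JJp9JJp9JJp9JJp9JJ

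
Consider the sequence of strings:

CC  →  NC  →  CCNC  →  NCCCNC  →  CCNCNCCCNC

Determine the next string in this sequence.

NCCCNCCCNCNCCCNC

This is a Fibonacci-style word recurrence s(k) = s(k−2)·s(k−1): e.g. CC·NC = CCNC.
The next term joins NCCCNC and CCNCNCCCNC.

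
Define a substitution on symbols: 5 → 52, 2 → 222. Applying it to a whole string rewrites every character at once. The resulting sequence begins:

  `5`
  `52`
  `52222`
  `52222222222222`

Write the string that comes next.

Replace each of the 14 characters of 52222222222222 in place — 52 222 222 222 222 222 222 222 222 222 222 222 222 222 — and concatenate.

52222222222222222222222222222222222222222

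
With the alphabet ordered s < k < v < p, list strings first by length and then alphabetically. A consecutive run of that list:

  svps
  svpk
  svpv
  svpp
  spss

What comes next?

Find the rightmost character of spss below p, bump it to the next letter, and reset everything to its right to s.

spsk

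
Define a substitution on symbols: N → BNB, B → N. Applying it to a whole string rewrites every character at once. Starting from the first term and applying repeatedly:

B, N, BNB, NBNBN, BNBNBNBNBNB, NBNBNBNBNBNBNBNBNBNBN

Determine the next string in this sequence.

BNBNBNBNBNBNBNBNBNBNBNBNBNBNBNBNBNBNBNBNBNB

Replace each of the 21 characters of NBNBNBNBNBNBNBNBNBNBN in place — BNB N BNB N BNB N BNB N BNB N BNB N BNB N BNB N BNB N BNB N BNB — and concatenate.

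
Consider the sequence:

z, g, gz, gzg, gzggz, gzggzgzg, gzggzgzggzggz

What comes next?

From term 3 onward, concatenate the last term with the second-to-last: g·z = gz, gz·g = gzg, …
Continuing: gzggzgzggzggz · gzggzgzg gives term 8.

gzggzgzggzggzgzggzgzg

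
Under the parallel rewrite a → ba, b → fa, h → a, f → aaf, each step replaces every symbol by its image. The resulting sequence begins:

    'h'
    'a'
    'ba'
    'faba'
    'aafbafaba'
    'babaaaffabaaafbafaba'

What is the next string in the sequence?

Replace each of the 20 characters of babaaaffabaaafbafaba in place — fa ba fa ba ba ba aaf aaf ba fa ba ba ba aaf fa ba aaf ba fa ba — and concatenate.

fabafabababaaafaafbafabababaaaffabaaafbafaba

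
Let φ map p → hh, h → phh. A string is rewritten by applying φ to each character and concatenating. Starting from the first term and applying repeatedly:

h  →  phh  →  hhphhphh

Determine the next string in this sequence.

phhphhhhphhphhhhphhphh

Expanding hhphhphh: h→phh, h→phh, p→hh, h→phh, h→phh, p→hh, h→phh, h→phh. Concatenated: phh phh hh phh phh hh phh phh.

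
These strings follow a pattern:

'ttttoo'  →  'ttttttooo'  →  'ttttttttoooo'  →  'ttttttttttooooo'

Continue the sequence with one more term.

Reading off run lengths: t runs 4, 6, 8, 10; o runs 2, 3, 4, 5 — each is linear in n, where the shown terms are n = 2, 3, 4, 5.
At n = 6 the blocks have lengths 12, 6.

ttttttttttttoooooo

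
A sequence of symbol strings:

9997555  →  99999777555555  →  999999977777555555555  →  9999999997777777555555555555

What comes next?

Each string has the form 9^{2n+1} 7^{2n-1} 5^{3n} (n = 1, 2, …).
At n = 5 the blocks have lengths 11, 9, 15.

99999999999777777777555555555555555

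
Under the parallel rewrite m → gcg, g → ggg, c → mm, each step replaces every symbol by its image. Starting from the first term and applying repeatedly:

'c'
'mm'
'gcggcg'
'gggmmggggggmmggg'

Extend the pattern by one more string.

ggggggggggcggcggggggggggggggggggggcggcgggggggggg

Applying the rule to each of the 16 symbols of gggmmggggggmmggg gives the pieces ggg ggg ggg gcg gcg ggg ggg ggg ggg ggg ggg gcg gcg ggg ggg ggg, which concatenate to the answer.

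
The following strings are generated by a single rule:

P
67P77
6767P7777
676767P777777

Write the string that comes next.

Each term wraps the previous one in 67 on the left and 77 on the right.
One more step from 676767P777777 gives the answer.

67676767P77777777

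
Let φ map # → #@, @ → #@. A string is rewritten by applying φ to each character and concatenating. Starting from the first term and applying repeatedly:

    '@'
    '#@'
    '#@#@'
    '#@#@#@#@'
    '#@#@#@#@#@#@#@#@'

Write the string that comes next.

#@#@#@#@#@#@#@#@#@#@#@#@#@#@#@#@

φ(#@#@#@#@#@#@#@#@) expands symbol-by-symbol to #@ #@ #@ #@ #@ #@ #@ #@ #@ #@ #@ #@ #@ #@ #@ #@; joining the 16 pieces gives the next term.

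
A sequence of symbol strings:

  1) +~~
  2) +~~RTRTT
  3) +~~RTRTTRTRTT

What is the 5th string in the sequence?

+~~RTRTTRTRTTRTRTTRTRTT

The strings grow by a fixed suffix RTRTT each time.
From +~~RTRTTRTRTT, 2 further steps: +~~RTRTTRTRTT → +~~RTRTTRTRTTRTRTT → (answer).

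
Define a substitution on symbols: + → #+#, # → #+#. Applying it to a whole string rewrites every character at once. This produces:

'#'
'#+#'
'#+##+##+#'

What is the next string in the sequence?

#+##+##+##+##+##+##+##+##+#

Expanding #+##+##+#: #→#+#, +→#+#, #→#+#, #→#+#, +→#+#, #→#+#, #→#+#, +→#+#, #→#+#. Concatenated: #+# #+# #+# #+# #+# #+# #+# #+# #+#.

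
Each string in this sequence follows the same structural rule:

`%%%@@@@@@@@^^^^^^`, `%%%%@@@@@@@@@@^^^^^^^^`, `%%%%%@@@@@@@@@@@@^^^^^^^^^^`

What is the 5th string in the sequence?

The n-th term is n %'s then 2n+2 @'s then 2n ^'s, where the shown terms are n = 3, 4, 5.
For term 5, n = 7, so the run lengths are 7, 16, 14.

%%%%%%%@@@@@@@@@@@@@@@@^^^^^^^^^^^^^^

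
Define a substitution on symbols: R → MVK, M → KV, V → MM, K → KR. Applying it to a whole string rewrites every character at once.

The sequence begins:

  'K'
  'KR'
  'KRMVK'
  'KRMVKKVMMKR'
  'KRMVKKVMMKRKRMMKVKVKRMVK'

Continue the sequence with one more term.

Rewriting the 24 symbols of KRMVKKVMMKRKRMMKVKVKRMVK one by one yields KR MVK KV MM KR KR MM KV KV KR MVK KR MVK KV KV KR MM KR MM KR MVK KV MM KR; concatenated:

KRMVKKVMMKRKRMMKVKVKRMVKKRMVKKVKVKRMMKRMMKRMVKKVMMKR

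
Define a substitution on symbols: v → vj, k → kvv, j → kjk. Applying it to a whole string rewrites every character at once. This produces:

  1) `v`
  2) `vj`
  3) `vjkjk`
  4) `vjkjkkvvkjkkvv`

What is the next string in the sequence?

Rewriting the 14 symbols of vjkjkkvvkjkkvv one by one yields vj kjk kvv kjk kvv kvv vj vj kvv kjk kvv kvv vj vj; concatenated:

vjkjkkvvkjkkvvkvvvjvjkvvkjkkvvkvvvjvj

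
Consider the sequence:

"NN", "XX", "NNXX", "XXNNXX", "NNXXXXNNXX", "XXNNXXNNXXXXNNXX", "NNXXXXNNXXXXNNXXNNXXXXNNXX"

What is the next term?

Each term (from the third on) is the two preceding terms concatenated in order: term 3 = NN·XX = NNXX.
The next term joins XXNNXXNNXXXXNNXX and NNXXXXNNXXXXNNXXNNXXXXNNXX.

XXNNXXNNXXXXNNXXNNXXXXNNXXXXNNXXNNXXXXNNXX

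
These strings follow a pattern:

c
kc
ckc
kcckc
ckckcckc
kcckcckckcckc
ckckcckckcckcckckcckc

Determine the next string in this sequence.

kcckcckckcckcckckcckckcckcckckcckc

Each term (from the third on) is the two preceding terms concatenated in order: term 3 = c·kc = ckc.
Continuing: kcckcckckcckc · ckckcckckcckcckckcckc gives term 8.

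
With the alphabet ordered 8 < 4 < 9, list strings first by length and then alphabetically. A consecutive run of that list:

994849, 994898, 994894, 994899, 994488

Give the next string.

994484

Find the rightmost character of 994488 below 9, bump it to the next letter, and reset everything to its right to 8.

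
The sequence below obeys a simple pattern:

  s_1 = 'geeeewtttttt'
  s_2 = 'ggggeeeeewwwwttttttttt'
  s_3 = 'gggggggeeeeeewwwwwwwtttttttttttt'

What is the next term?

Term n consists of 3n-2 g's, followed by n+3 e's, followed by 3n-2 w's, followed by 3n+3 t's (n = 1, 2, …).
For the next term, n = 4, so the run lengths are 10, 7, 10, 15.

ggggggggggeeeeeeewwwwwwwwwwttttttttttttttt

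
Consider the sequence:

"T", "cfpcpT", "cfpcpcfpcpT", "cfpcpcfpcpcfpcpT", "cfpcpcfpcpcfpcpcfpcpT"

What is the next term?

cfpcpcfpcpcfpcpcfpcpcfpcpT

The strings grow by a fixed prefix cfpcp each time.
So the next term is cfpcp·cfpcpcfpcpcfpcpcfpcpT.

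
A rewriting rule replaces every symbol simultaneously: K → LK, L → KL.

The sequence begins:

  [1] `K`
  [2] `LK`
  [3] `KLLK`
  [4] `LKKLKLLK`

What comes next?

KLLKLKKLLKKLKLLK

Expanding LKKLKLLK: L→KL, K→LK, K→LK, L→KL, K→LK, L→KL, L→KL, K→LK. Concatenated: KL LK LK KL LK KL KL LK.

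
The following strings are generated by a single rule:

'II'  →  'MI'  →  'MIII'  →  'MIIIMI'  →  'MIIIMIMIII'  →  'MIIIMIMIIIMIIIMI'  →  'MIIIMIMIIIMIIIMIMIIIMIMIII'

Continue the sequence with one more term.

MIIIMIMIIIMIIIMIMIIIMIMIIIMIIIMIMIIIMIIIMI

From term 3 onward, concatenate the last term with the second-to-last: MI·II = MIII, MIII·MI = MIIIMI, …
So term 8 is MIIIMIMIIIMIIIMIMIIIMIMIII·MIIIMIMIIIMIIIMI.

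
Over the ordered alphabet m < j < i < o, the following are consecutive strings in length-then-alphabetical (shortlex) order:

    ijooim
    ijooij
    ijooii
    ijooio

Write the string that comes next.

The successor of ijooio increments the rightmost position that isn't already o and resets every position after it to m.

ijooom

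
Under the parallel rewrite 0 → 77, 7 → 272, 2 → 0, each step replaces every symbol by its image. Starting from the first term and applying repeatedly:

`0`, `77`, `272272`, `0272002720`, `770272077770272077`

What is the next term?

φ(770272077770272077) expands symbol-by-symbol to 272 272 77 0 272 0 77 272 272 272 272 77 0 272 0 77 272 272; joining the 18 pieces gives the next term.

272272770272077272272272272770272077272272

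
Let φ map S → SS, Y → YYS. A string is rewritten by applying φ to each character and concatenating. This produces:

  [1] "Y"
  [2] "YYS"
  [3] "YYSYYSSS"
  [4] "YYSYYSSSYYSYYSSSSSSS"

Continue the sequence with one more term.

Replace each of the 20 characters of YYSYYSSSYYSYYSSSSSSS in place — YYS YYS SS YYS YYS SS SS SS YYS YYS SS YYS YYS SS SS SS SS SS SS SS — and concatenate.

YYSYYSSSYYSYYSSSSSSSYYSYYSSSYYSYYSSSSSSSSSSSSSSS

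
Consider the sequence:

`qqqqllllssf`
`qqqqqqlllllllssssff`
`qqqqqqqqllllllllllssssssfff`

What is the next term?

Reading off run lengths: q runs 4, 6, 8; l runs 4, 7, 10; s runs 2, 4, 6; f runs 1, 2, 3 — each is linear in n (n = 1, 2, …).
At n = 4 the blocks have lengths 10, 13, 8, 4.

qqqqqqqqqqlllllllllllllssssssssffff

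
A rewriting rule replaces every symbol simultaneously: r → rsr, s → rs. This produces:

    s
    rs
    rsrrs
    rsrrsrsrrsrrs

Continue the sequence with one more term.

Rewriting the 13 symbols of rsrrsrsrrsrrs one by one yields rsr rs rsr rsr rs rsr rs rsr rsr rs rsr rsr rs; concatenated:

rsrrsrsrrsrrsrsrrsrsrrsrrsrsrrsrrs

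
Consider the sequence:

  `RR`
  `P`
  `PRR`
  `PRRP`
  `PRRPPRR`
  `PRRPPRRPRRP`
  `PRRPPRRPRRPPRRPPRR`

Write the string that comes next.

PRRPPRRPRRPPRRPPRRPRRPPRRPRRP

Each term (from the third on) is the previous term followed by the one before it: term 3 = P·RR = PRR.
The next term joins PRRPPRRPRRPPRRPPRR and PRRPPRRPRRP.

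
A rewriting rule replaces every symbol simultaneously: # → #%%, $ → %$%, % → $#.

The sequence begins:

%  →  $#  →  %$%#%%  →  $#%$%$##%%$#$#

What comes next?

%$%#%%$#%$%$#%$%#%%#%%$#$#%$%#%%%$%#%%

φ($#%$%$##%%$#$#) expands symbol-by-symbol to %$% #%% $# %$% $# %$% #%% #%% $# $# %$% #%% %$% #%%; joining the 14 pieces gives the next term.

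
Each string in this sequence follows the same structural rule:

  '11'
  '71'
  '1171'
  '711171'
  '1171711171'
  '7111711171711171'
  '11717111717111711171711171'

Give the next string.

711171117171117111717111717111711171711171

Each term (from the third on) is the two preceding terms concatenated in order: term 3 = 11·71 = 1171.
So term 8 is 7111711171711171·11717111717111711171711171.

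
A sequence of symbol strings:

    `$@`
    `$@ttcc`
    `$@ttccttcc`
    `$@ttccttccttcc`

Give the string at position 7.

$@ttccttccttccttccttccttcc

Each term is the previous one with ttcc appended.
From $@ttccttccttcc, 3 further steps: $@ttccttccttcc → $@ttccttccttccttcc → $@ttccttccttccttccttcc → (answer).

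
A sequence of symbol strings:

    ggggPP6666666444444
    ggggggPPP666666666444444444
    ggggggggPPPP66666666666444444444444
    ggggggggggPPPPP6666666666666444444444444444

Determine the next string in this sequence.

ggggggggggggPPPPPP666666666666666444444444444444444

Each string has the form g^{2n} P^{n} 6^{2n+3} 4^{3n}, where the shown terms are n = 2, 3, 4, 5.
For the next term, n = 6, so the run lengths are 12, 6, 15, 18.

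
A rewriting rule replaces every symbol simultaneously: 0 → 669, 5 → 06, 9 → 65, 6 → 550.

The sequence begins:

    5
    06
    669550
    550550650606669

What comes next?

060666906066695500666955066955055055065

φ(550550650606669) expands symbol-by-symbol to 06 06 669 06 06 669 550 06 669 550 669 550 550 550 65; joining the 15 pieces gives the next term.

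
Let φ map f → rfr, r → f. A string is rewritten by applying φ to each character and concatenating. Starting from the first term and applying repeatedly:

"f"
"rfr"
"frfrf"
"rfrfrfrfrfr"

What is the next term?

frfrfrfrfrfrfrfrfrfrf

Apply φ to rfrfrfrfrfr symbol by symbol: r→f, f→rfr, r→f, f→rfr, r→f, f→rfr, r→f, f→rfr, r→f, f→rfr, r→f; joined: f rfr f rfr f rfr f rfr f rfr f.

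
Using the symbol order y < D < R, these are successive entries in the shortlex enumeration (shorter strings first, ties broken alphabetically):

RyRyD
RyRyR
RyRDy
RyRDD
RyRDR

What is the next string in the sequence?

RyRRy

Treat RyRDR as a base-3 numeral over the given alphabet and add one, carrying through any trailing R's.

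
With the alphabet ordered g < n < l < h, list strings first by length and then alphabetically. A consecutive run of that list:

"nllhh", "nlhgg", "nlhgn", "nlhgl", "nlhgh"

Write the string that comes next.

nlhng

The successor of nlhgh increments the rightmost position that isn't already h and resets every position after it to g.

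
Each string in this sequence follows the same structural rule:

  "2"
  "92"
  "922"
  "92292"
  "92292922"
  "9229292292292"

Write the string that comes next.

922929229229292292922

This is a Fibonacci-style word recurrence s(k) = s(k−1)·s(k−2): e.g. 92·2 = 922.
The next term joins 9229292292292 and 92292922.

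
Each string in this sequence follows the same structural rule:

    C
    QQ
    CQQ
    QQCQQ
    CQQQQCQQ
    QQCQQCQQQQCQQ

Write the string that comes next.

CQQQQCQQQQCQQCQQQQCQQ

This is a Fibonacci-style word recurrence s(k) = s(k−2)·s(k−1): e.g. C·QQ = CQQ.
The next term joins CQQQQCQQ and QQCQQCQQQQCQQ.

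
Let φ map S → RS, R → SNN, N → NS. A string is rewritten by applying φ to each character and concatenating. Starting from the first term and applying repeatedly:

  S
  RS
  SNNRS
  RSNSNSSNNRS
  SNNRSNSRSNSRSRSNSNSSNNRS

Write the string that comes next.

RSNSNSSNNRSNSRSSNNRSNSRSSNNRSSNNRSNSRSNSRSRSNSNSSNNRS

Replace each of the 24 characters of SNNRSNSRSNSRSRSNSNSSNNRS in place — RS NS NS SNN RS NS RS SNN RS NS RS SNN RS SNN RS NS RS NS RS RS NS NS SNN RS — and concatenate.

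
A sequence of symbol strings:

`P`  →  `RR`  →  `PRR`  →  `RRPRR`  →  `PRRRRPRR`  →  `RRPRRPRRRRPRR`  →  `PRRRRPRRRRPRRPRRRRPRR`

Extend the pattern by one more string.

From term 3 onward, concatenate the second-to-last term with the last: P·RR = PRR, RR·PRR = RRPRR, …
So term 8 is RRPRRPRRRRPRR·PRRRRPRRRRPRRPRRRRPRR.

RRPRRPRRRRPRRPRRRRPRRRRPRRPRRRRPRR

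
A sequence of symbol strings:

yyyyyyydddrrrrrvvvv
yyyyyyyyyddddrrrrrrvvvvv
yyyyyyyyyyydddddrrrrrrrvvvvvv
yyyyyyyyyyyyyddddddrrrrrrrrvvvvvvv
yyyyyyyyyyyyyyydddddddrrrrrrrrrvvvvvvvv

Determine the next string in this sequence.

yyyyyyyyyyyyyyyyyddddddddrrrrrrrrrrvvvvvvvvv

The n-th term is 2n+1 y's then n d's then n+2 r's then n+1 v's, where the shown terms are n = 3, 4, 5, 6, 7.
For the next term, n = 8, so the run lengths are 17, 8, 10, 9.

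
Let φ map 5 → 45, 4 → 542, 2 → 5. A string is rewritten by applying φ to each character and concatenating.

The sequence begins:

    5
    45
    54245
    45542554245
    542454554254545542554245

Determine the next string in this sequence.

Replace each of the 24 characters of 542454554254545542554245 in place — 45 542 5 542 45 542 45 45 542 5 45 542 45 542 45 45 542 5 45 45 542 5 542 45 — and concatenate.

45542554245542454554254554245542454554254545542554245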